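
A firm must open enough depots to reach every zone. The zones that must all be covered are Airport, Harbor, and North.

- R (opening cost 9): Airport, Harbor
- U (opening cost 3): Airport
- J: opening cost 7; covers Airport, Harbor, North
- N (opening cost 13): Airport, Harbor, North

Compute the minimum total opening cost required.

7

J alone covers Airport, Harbor, North — every zone.
Total opening cost: 7.
No cover costs less than 7.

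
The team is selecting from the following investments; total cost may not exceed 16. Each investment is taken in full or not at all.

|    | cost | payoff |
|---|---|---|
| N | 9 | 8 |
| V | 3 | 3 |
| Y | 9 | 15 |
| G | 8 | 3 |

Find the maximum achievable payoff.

N + V: cost 9 + 3 = 12 ≤ 16, payoff 8 + 3 = 11.
V + Y: cost 3 + 9 = 12 ≤ 16, payoff 3 + 15 = 18.
Y: cost 9 ≤ 16, payoff 15.
Best is V and Y with total payoff 18.

18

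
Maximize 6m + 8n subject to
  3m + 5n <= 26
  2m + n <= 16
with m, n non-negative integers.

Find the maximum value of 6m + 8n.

(m,n)=(7,1): 3·7+5·1=26≤26, 2·7+1·1=15≤16, objective 50.
(m,n)=(8,0): 3·8+5·0=24≤26, 2·8+1·0=16≤16, objective 48.
The best lattice point is (7,1), giving 50.

50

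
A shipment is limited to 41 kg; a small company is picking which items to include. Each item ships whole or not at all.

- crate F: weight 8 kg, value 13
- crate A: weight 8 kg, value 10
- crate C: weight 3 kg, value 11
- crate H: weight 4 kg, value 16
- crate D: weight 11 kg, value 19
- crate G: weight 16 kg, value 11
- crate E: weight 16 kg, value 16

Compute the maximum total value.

69

Take crate F, crate A, crate C, crate H, and crate D: weight 8 + 8 + 3 + 4 + 11 = 34 ≤ 41, value 13 + 10 + 11 + 16 + 19 = 69.
No other feasible combination does better.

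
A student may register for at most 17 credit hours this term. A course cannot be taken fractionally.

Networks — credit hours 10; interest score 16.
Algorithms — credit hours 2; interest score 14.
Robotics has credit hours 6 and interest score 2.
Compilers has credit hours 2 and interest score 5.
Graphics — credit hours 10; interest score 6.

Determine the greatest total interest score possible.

35

Allowing fractional choices, the relaxed optimum would be about 36.8, but courses are indivisible.
Networks + Algorithms: credit hours 10 + 2 = 12 ≤ 17, interest score 16 + 14 = 30.
Networks + Algorithms + Compilers: credit hours 10 + 2 + 2 = 14 ≤ 17, interest score 16 + 14 + 5 = 35.
Algorithms + Compilers + Graphics: credit hours 2 + 2 + 10 = 14 ≤ 17, interest score 14 + 5 + 6 = 25.
Best is Networks, Algorithms, and Compilers with total interest score 35.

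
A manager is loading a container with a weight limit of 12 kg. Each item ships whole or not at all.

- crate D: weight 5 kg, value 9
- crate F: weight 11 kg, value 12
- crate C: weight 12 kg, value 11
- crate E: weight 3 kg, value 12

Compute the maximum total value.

crate D + crate E: weight 5 + 3 = 8 ≤ 12, value 9 + 12 = 21.
crate E: weight 3 ≤ 12, value 12.
Best is crate D and crate E with total value 21.

21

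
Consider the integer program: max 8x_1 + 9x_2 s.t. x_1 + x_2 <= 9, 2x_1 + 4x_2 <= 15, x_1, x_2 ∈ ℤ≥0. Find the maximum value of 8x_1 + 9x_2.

56

(x_1,x_2)=(7,0): 1·7+1·0=7≤9, 2·7+4·0=14≤15, objective 56.
(x_1,x_2)=(6,0): 1·6+1·0=6≤9, 2·6+4·0=12≤15, objective 48.
The best lattice point is (7,0), giving 56.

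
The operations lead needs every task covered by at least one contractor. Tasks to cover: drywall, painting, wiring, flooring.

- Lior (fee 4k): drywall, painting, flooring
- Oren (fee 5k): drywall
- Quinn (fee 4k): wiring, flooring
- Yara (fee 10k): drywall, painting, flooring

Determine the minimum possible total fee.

Choose Lior and Quinn: together they cover drywall, painting, wiring, flooring — every task.
Total fee: 4 + 4 = 8.

8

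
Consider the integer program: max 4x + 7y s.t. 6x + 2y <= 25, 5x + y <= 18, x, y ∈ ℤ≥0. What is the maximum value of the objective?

Relaxing integrality, the LP optimum is 87.50 at (x,y) = (0, 12.5), which is not an integer point.
(x,y)=(0,12): 6·0+2·12=24≤25, 5·0+1·12=12≤18, objective 84.
(x,y)=(0,11): 6·0+2·11=22≤25, 5·0+1·11=11≤18, objective 77.
No feasible integer point exceeds 84.

84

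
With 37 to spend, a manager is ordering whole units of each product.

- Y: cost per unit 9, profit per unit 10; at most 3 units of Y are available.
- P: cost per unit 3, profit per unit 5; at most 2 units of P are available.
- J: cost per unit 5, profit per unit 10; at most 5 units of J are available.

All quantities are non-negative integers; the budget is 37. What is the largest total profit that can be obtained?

J has the best ratio (10/5); taking only J gives at most 5×10 = 50 (stopped by the supply cap of 5).
Mixing does better — 1×Y, 1×P, and 5×J: cost 37 ≤ 37, profit 1·10 + 1·5 + 5·10 = 65.

65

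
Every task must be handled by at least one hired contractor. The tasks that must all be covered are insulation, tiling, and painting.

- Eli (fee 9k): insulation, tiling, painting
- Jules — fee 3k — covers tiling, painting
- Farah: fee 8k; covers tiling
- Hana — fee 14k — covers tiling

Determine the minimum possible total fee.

9

The greedy cost-per-new-task heuristic would pick Jules and Eli for 12, but a cheaper cover exists.
Eli alone covers insulation, tiling, painting — every task.
Total fee: 9.
No cover costs less than 9.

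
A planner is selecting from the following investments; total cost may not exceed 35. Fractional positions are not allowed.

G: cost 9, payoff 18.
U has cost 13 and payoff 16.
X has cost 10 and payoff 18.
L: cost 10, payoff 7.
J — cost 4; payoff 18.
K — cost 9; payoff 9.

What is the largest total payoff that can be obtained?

Take G, X, J, and K: cost 9 + 10 + 4 + 9 = 32 ≤ 35, payoff 18 + 18 + 18 + 9 = 63.
No other feasible combination does better.

63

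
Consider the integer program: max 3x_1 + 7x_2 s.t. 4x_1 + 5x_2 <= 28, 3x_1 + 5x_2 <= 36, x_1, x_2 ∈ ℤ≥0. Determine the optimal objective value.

(x_1,x_2)=(0,5) is feasible, giving 35.
(x_1,x_2)=(1,4) is feasible, giving 31.
(x_1,x_2)=(0,4) is feasible, giving 28.
The best lattice point is (0,5), giving 35.

35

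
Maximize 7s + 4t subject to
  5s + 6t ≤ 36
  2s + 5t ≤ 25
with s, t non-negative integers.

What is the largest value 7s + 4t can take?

Relaxing integrality, the LP optimum is 50.40 at (s,t) = (7.2, 0), which is not an integer point.
(s,t)=(7,0): 5·7+6·0=35≤36, 2·7+5·0=14≤25, objective 49.
(s,t)=(6,1): 5·6+6·1=36≤36, 2·6+5·1=17≤25, objective 46.
(s,t)=(6,0): 5·6+6·0=30≤36, 2·6+5·0=12≤25, objective 42.
The best lattice point is (7,0), giving 49.

49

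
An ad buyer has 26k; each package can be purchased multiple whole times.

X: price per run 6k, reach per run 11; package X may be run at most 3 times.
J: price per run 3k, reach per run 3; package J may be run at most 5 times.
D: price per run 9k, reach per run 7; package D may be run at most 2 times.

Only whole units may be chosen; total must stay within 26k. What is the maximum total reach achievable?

39

Take 3×X and 2×J: price 24 ≤ 26, reach 3·11 + 2·3 = 39.
X has the best ratio (11/6) and is taken to its limit of 3; remaining capacity is filled optimally with the others.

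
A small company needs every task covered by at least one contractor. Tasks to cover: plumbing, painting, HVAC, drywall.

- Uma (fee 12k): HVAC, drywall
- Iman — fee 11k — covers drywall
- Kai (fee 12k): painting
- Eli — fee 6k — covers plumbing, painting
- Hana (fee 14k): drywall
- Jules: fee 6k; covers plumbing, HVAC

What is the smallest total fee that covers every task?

18

Choose Uma and Eli: together they cover plumbing, painting, HVAC, drywall — every task.
Total fee: 12 + 6 = 18.
No cover costs less than 18.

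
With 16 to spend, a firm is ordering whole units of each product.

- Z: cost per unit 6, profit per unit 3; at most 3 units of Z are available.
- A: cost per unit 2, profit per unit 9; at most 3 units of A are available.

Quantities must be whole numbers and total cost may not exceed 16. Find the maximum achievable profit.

30

A has the best ratio (9/2); taking only A gives at most 3×9 = 27 (stopped by the supply cap of 3).
Mixing does better — 1×Z and 3×A: cost 12 ≤ 16, profit 1·3 + 3·9 = 30.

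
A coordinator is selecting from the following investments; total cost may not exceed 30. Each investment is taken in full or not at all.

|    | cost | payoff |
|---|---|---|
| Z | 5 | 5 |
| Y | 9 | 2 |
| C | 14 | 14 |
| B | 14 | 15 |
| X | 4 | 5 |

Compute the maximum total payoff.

29

Z + B + X: cost 5 + 14 + 4 = 23 ≤ 30, payoff 5 + 15 + 5 = 25.
Z + C + X: cost 5 + 14 + 4 = 23 ≤ 30, payoff 5 + 14 + 5 = 24.
C + B: cost 14 + 14 = 28 ≤ 30, payoff 14 + 15 = 29.
Best is C and B with total payoff 29.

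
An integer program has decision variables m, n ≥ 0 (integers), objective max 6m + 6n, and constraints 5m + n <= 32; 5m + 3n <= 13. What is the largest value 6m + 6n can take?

The continuous relaxation peaks at (0, 4.33) with value 26.00; rounding to a feasible lattice point costs some objective.
(m,n)=(0,4): 5·0+1·4=4≤32, 5·0+3·4=12≤13, objective 24.
(m,n)=(0,3): 5·0+1·3=3≤32, 5·0+3·3=9≤13, objective 18.
The best lattice point is (0,4), giving 24.

24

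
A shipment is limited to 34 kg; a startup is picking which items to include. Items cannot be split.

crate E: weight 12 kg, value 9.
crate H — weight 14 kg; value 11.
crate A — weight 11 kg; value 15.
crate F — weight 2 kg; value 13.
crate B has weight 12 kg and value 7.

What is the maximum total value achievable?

39

This is a 0-1 knapsack instance.
Allowing fractional choices, the relaxed optimum would be about 44.2, but items are indivisible.
crate H + crate A + crate F: weight 14 + 11 + 2 = 27 ≤ 34, value 11 + 15 + 13 = 39.
crate E + crate A + crate F: weight 12 + 11 + 2 = 25 ≤ 34, value 9 + 15 + 13 = 37.
crate A + crate F + crate B: weight 11 + 2 + 12 = 25 ≤ 34, value 15 + 13 + 7 = 35.
Best is crate H, crate A, and crate F with total value 39.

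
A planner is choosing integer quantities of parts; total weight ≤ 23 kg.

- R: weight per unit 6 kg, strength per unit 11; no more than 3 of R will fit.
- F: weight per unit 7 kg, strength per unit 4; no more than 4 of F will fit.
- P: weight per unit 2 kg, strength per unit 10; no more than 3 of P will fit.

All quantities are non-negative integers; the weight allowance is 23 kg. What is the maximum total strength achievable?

P has the best ratio (10/2); taking only P gives at most 3×10 = 30 (stopped by the supply cap of 3).
Mixing does better — 3×R and 2×P: weight 22 ≤ 23, strength 3·11 + 2·10 = 53.

53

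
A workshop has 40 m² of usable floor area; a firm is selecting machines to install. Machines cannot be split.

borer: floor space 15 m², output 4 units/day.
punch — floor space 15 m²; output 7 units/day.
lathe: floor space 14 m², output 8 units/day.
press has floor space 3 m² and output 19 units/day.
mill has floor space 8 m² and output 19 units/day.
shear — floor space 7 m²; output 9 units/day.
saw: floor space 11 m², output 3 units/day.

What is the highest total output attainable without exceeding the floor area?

55

Treat it as a binary knapsack problem.
punch + press + mill + shear: floor space 15 + 3 + 8 + 7 = 33 ≤ 40, output 7 + 19 + 19 + 9 = 54.
lathe + press + mill + shear: floor space 14 + 3 + 8 + 7 = 32 ≤ 40, output 8 + 19 + 19 + 9 = 55.
Best is lathe, press, mill, and shear with total output 55.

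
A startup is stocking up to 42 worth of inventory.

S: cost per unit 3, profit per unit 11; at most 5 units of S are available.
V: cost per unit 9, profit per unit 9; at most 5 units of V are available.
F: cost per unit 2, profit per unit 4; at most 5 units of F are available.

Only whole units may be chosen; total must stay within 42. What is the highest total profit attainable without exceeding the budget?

5×S, 2×V, and 3×F: cost 39 ≤ 42, profit 5·11 + 2·9 + 3·4 = 85.
5×S, 2×V, and 4×F: cost 41 ≤ 42, profit 5·11 + 2·9 + 4·4 = 89.
Best is 89.

89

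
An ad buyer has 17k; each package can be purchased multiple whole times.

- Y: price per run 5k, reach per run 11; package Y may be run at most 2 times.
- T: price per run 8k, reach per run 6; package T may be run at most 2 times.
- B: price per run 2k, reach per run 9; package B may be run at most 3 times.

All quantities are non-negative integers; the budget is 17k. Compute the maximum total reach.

Take 2×Y and 3×B: price 16 ≤ 17, reach 2·11 + 3·9 = 49.
B has the best ratio (9/2) and is taken to its limit of 3; remaining capacity is filled optimally with the others.

49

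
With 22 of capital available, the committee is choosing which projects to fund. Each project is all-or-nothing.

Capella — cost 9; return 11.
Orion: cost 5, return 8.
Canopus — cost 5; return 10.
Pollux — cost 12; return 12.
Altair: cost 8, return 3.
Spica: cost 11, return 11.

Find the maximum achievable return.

30

Allowing fractional choices, the relaxed optimum would be about 32.0, but projects are indivisible.
Capella + Orion + Canopus: cost 9 + 5 + 5 = 19 ≤ 22, return 11 + 8 + 10 = 29.
Orion + Canopus + Pollux: cost 5 + 5 + 12 = 22 ≤ 22, return 8 + 10 + 12 = 30.
Orion + Canopus + Spica: cost 5 + 5 + 11 = 21 ≤ 22, return 8 + 10 + 11 = 29.
Best is Orion, Canopus, and Pollux with total return 30.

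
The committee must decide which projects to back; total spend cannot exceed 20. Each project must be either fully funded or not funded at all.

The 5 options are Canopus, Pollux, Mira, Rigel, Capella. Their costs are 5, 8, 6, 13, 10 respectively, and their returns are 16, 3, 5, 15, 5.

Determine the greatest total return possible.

31

Take Canopus and Rigel: cost 5 + 13 = 18 ≤ 20, return 16 + 15 = 31.
No other feasible combination does better.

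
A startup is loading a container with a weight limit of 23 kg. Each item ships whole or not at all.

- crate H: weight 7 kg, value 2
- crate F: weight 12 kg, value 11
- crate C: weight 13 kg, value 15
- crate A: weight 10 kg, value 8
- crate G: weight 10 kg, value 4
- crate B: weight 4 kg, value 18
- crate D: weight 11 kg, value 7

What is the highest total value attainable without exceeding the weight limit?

33

Allowing fractional choices, the relaxed optimum would be about 38.5, but items are indivisible.
crate F + crate B: weight 12 + 4 = 16 ≤ 23, value 11 + 18 = 29.
crate H + crate F + crate B: weight 7 + 12 + 4 = 23 ≤ 23, value 2 + 11 + 18 = 31.
crate C + crate B: weight 13 + 4 = 17 ≤ 23, value 15 + 18 = 33.
Best is crate C and crate B with total value 33.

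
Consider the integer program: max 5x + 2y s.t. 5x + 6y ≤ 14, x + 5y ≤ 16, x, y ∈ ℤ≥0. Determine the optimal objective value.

10

Relaxing integrality, the LP optimum is 14.00 at (x,y) = (2.8, 0), which is not an integer point.
(x,y)=(2,0): 5·2+6·0=10≤14, 1·2+5·0=2≤16, objective 10.
(x,y)=(1,1): 5·1+6·1=11≤14, 1·1+5·1=6≤16, objective 7.
(x,y)=(1,0): 5·1+6·0=5≤14, 1·1+5·0=1≤16, objective 5.
No feasible integer point exceeds 10.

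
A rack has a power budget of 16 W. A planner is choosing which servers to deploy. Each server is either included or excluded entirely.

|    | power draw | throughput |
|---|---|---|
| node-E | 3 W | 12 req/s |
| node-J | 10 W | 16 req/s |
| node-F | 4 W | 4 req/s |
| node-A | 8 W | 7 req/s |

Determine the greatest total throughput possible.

Allowing fractional choices, the relaxed optimum would be about 31.0, but servers are indivisible.
node-E + node-J: power draw 3 + 10 = 13 ≤ 16, throughput 12 + 16 = 28.
node-J + node-F: power draw 10 + 4 = 14 ≤ 16, throughput 16 + 4 = 20.
node-E + node-F + node-A: power draw 3 + 4 + 8 = 15 ≤ 16, throughput 12 + 4 + 7 = 23.
Best is node-E and node-J with total throughput 28.

28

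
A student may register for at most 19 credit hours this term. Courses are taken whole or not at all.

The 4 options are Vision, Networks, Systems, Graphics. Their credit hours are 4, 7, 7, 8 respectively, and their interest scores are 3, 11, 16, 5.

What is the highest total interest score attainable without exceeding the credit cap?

Take Vision, Networks, and Systems: credit hours 4 + 7 + 7 = 18 ≤ 19, interest score 3 + 11 + 16 = 30.
No other feasible combination does better.

30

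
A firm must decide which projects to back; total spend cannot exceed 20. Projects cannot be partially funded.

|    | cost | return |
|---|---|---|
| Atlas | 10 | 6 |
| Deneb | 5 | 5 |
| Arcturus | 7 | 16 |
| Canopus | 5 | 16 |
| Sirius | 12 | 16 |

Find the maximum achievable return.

Arcturus + Canopus: cost 7 + 5 = 12 ≤ 20, return 16 + 16 = 32.
Canopus + Sirius: cost 5 + 12 = 17 ≤ 20, return 16 + 16 = 32.
Deneb + Arcturus + Canopus: cost 5 + 7 + 5 = 17 ≤ 20, return 5 + 16 + 16 = 37.
Best is Deneb, Arcturus, and Canopus with total return 37.

37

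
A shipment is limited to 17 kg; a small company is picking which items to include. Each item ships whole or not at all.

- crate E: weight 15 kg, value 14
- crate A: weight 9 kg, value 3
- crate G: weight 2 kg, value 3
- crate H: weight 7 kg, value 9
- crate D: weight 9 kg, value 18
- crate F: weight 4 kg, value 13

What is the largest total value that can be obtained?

crate D + crate F: weight 9 + 4 = 13 ≤ 17, value 18 + 13 = 31.
crate G + crate D + crate F: weight 2 + 9 + 4 = 15 ≤ 17, value 3 + 18 + 13 = 34.
Best is crate G, crate D, and crate F with total value 34.

34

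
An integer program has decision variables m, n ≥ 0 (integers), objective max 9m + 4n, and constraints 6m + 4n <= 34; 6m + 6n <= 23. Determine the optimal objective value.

27

Relaxing integrality, the LP optimum is 34.50 at (m,n) = (3.83, 0), which is not an integer point.
(m,n)=(3,0): 6·3+4·0=18≤34, 6·3+6·0=18≤23, objective 27.
(m,n)=(2,1): 6·2+4·1=16≤34, 6·2+6·1=18≤23, objective 22.
(m,n)=(2,0): 6·2+4·0=12≤34, 6·2+6·0=12≤23, objective 18.
Maximum is 27 at (m,n)=(3,0).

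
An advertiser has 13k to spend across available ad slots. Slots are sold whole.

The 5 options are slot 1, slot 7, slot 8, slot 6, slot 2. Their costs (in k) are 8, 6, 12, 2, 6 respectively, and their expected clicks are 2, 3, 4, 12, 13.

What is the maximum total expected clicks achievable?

Allowing fractional choices, the relaxed optimum would be about 27.5, but ad slots are indivisible.
slot 7 + slot 6: cost 6 + 2 = 8 ≤ 13, expected clicks 3 + 12 = 15.
slot 7 + slot 2: cost 6 + 6 = 12 ≤ 13, expected clicks 3 + 13 = 16.
slot 6 + slot 2: cost 2 + 6 = 8 ≤ 13, expected clicks 12 + 13 = 25.
Best is slot 6 and slot 2 with total expected clicks 25.

25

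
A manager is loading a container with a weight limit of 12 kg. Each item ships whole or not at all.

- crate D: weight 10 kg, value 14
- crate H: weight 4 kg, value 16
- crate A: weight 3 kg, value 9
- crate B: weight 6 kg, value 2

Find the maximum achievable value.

25

Allowing fractional choices, the relaxed optimum would be about 32.0, but items are indivisible.
crate H + crate B: weight 4 + 6 = 10 ≤ 12, value 16 + 2 = 18.
crate H + crate A: weight 4 + 3 = 7 ≤ 12, value 16 + 9 = 25.
Best is crate H and crate A with total value 25.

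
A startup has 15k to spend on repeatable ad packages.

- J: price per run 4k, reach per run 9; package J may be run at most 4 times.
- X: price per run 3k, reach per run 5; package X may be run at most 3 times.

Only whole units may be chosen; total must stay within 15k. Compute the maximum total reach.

This is a bounded integer knapsack.
J has the best ratio (9/4); taking only J gives at most 3×9 = 27 (stopped by the price limit).
Mixing does better — 3×J and 1×X: price 15 ≤ 15, reach 3·9 + 1·5 = 32.

32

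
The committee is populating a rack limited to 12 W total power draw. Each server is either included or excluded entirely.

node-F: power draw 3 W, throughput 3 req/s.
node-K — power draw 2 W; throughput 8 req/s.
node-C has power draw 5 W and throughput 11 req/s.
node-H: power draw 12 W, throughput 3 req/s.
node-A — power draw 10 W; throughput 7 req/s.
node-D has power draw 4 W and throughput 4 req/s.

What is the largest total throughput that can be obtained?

23

Take node-K, node-C, and node-D: power draw 2 + 5 + 4 = 11 ≤ 12, throughput 8 + 11 + 4 = 23.
No other feasible combination does better.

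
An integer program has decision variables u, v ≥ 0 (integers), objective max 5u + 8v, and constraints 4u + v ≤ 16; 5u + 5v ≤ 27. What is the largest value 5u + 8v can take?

40

(u,v)=(0,5): 4·0+1·5=5≤16, 5·0+5·5=25≤27, objective 40.
(u,v)=(1,4): 4·1+1·4=8≤16, 5·1+5·4=25≤27, objective 37.
The best lattice point is (0,5), giving 40.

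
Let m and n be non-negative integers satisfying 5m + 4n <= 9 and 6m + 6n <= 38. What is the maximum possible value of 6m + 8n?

16

(m,n)=(0,2): 5·0+4·2=8≤9, 6·0+6·2=12≤38, objective 16.
(m,n)=(1,1): 5·1+4·1=9≤9, 6·1+6·1=12≤38, objective 14.
(m,n)=(0,1): 5·0+4·1=4≤9, 6·0+6·1=6≤38, objective 8.
Maximum is 16 at (m,n)=(0,2).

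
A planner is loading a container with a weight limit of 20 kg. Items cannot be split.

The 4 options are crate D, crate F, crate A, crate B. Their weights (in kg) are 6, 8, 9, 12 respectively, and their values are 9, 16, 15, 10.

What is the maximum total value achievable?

31

This is an integer program with binary decision variables.
Allowing fractional choices, the relaxed optimum would be about 35.5, but items are indivisible.
crate D + crate F: weight 6 + 8 = 14 ≤ 20, value 9 + 16 = 25.
crate F + crate A: weight 8 + 9 = 17 ≤ 20, value 16 + 15 = 31.
crate F + crate B: weight 8 + 12 = 20 ≤ 20, value 16 + 10 = 26.
Best is crate F and crate A with total value 31.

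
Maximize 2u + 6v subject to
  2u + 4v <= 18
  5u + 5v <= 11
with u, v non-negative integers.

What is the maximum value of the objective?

12

(u,v)=(0,2): 2·0+4·2=8≤18, 5·0+5·2=10≤11, objective 12.
(u,v)=(1,1): 2·1+4·1=6≤18, 5·1+5·1=10≤11, objective 8.
No feasible integer point exceeds 12.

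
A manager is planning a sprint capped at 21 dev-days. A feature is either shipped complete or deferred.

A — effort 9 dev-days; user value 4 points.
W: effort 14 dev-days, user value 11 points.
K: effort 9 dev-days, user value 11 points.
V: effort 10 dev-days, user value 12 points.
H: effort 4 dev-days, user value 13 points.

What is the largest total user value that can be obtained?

K + H: effort 9 + 4 = 13 ≤ 21, user value 11 + 13 = 24.
W + H: effort 14 + 4 = 18 ≤ 21, user value 11 + 13 = 24.
V + H: effort 10 + 4 = 14 ≤ 21, user value 12 + 13 = 25.
Best is V and H with total user value 25.

25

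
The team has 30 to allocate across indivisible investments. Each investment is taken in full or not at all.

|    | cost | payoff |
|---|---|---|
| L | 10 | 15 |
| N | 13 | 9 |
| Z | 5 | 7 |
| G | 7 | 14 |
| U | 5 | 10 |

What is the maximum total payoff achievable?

46

Take L, Z, G, and U: cost 10 + 5 + 7 + 5 = 27 ≤ 30, payoff 15 + 7 + 14 + 10 = 46.
No other feasible combination does better.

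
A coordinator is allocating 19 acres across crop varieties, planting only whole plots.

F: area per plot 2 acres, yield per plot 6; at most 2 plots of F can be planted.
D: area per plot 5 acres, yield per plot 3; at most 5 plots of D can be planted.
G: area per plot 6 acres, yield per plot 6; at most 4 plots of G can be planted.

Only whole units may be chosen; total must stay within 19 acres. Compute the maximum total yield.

24

Take 2×F and 2×G: area 16 ≤ 19, yield 2·6 + 2·6 = 24.
F has the best ratio (6/2) and is taken to its limit of 2; remaining capacity is filled optimally with the others.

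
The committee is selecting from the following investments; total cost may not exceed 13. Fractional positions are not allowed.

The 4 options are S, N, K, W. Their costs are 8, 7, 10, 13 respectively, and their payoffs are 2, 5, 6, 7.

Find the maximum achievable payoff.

7

K: cost 10 ≤ 13, payoff 6.
W: cost 13 ≤ 13, payoff 7.
N: cost 7 ≤ 13, payoff 5.
Best is W with total payoff 7.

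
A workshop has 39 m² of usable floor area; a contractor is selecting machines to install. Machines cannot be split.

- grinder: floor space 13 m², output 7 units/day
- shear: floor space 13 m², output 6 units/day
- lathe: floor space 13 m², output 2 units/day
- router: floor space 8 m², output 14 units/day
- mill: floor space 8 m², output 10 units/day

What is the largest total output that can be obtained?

31

Take grinder, router, and mill: floor space 13 + 8 + 8 = 29 ≤ 39, output 7 + 14 + 10 = 31.
No other feasible combination does better.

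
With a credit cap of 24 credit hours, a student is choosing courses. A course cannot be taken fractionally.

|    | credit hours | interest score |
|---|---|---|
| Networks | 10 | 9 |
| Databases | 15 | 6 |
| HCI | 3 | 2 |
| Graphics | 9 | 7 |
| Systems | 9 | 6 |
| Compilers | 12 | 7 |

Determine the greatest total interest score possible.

Networks + HCI + Graphics: credit hours 10 + 3 + 9 = 22 ≤ 24, interest score 9 + 2 + 7 = 18.
Networks + HCI + Systems: credit hours 10 + 3 + 9 = 22 ≤ 24, interest score 9 + 2 + 6 = 17.
Networks + Graphics: credit hours 10 + 9 = 19 ≤ 24, interest score 9 + 7 = 16.
Best is Networks, HCI, and Graphics with total interest score 18.

18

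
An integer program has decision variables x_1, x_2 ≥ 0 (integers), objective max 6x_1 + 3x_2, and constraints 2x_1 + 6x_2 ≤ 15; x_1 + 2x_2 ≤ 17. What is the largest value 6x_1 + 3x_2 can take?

42

(x_1,x_2)=(7,0): 2·7+6·0=14≤15, 1·7+2·0=7≤17, objective 42.
(x_1,x_2)=(6,0): 2·6+6·0=12≤15, 1·6+2·0=6≤17, objective 36.
The best lattice point is (7,0), giving 42.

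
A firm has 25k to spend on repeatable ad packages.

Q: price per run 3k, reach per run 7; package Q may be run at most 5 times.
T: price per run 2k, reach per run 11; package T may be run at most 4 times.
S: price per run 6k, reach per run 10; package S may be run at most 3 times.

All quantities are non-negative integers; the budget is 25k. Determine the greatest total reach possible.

79

This is a bounded integer knapsack.
T has the best ratio (11/2); taking only T gives at most 4×11 = 44 (stopped by the supply cap of 4).
Mixing does better — 5×Q and 4×T: price 23 ≤ 25, reach 5·7 + 4·11 = 79.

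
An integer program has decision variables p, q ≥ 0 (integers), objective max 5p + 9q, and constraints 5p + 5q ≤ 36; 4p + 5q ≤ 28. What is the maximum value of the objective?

Relaxing integrality, the LP optimum is 50.40 at (p,q) = (0, 5.6), which is not an integer point.
(p,q)=(2,4) is feasible, giving 46.
(p,q)=(0,5) is feasible, giving 45.
(p,q)=(3,3) is feasible, giving 42.
The best lattice point is (2,4), giving 46.

46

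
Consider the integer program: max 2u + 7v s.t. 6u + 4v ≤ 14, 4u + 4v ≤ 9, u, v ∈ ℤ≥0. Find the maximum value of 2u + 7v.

The continuous relaxation peaks at (0, 2.25) with value 15.75; rounding to a feasible lattice point costs some objective.
(u,v)=(0,2): 6·0+4·2=8≤14, 4·0+4·2=8≤9, objective 14.
(u,v)=(1,1): 6·1+4·1=10≤14, 4·1+4·1=8≤9, objective 9.
(u,v)=(0,1): 6·0+4·1=4≤14, 4·0+4·1=4≤9, objective 7.
The best lattice point is (0,2), giving 14.

14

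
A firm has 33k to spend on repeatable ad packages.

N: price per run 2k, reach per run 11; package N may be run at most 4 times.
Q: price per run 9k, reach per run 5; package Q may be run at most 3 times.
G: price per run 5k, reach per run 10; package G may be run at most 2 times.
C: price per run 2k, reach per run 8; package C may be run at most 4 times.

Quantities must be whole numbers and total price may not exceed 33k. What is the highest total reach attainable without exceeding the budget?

N has the best ratio (11/2); taking only N gives at most 4×11 = 44 (stopped by the supply cap of 4).
Mixing does better — 4×N, 2×G, and 4×C: price 26 ≤ 33, reach 4·11 + 2·10 + 4·8 = 96.

96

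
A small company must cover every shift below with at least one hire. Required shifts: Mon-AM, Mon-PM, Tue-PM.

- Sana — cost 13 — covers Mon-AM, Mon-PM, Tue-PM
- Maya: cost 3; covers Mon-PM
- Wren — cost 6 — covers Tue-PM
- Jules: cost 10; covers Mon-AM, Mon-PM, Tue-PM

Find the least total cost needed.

10

This is an integer covering problem.
The greedy cost-per-new-shift heuristic would pick Maya and Jules for 13, but a cheaper cover exists.
Jules alone covers Mon-AM, Mon-PM, Tue-PM — every shift.
Total cost: 10.
No cover costs less than 10.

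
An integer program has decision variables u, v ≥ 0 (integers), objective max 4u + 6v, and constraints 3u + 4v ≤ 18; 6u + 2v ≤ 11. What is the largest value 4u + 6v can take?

24

The continuous relaxation peaks at (0, 4.5) with value 27.00; rounding to a feasible lattice point costs some objective.
(u,v)=(0,4) is feasible, giving 24.
(u,v)=(0,3) is feasible, giving 18.
No feasible integer point exceeds 24.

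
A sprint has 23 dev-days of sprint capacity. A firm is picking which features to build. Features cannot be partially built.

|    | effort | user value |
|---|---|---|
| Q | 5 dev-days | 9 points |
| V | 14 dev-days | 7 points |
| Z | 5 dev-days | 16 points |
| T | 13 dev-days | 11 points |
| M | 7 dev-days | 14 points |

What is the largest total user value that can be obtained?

Take Q, Z, and M: effort 5 + 5 + 7 = 17 ≤ 23, user value 9 + 16 + 14 = 39.
No other feasible combination does better.

39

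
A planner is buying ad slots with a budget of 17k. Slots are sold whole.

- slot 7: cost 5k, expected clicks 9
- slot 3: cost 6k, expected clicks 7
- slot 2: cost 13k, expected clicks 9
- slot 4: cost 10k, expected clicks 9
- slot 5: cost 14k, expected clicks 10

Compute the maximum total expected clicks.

Allowing fractional choices, the relaxed optimum would be about 21.4, but ad slots are indivisible.
slot 7 + slot 4: cost 5 + 10 = 15 ≤ 17, expected clicks 9 + 9 = 18.
slot 3 + slot 4: cost 6 + 10 = 16 ≤ 17, expected clicks 7 + 9 = 16.
slot 7 + slot 3: cost 5 + 6 = 11 ≤ 17, expected clicks 9 + 7 = 16.
Best is slot 7 and slot 4 with total expected clicks 18.

18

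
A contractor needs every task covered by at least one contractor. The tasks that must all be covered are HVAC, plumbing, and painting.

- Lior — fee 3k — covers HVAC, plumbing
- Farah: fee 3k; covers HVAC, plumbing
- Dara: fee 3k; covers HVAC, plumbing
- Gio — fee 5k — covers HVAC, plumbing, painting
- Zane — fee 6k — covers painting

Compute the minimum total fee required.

This is a weighted set-cover instance.
Gio alone covers HVAC, plumbing, painting — every task.
Total fee: 5.

5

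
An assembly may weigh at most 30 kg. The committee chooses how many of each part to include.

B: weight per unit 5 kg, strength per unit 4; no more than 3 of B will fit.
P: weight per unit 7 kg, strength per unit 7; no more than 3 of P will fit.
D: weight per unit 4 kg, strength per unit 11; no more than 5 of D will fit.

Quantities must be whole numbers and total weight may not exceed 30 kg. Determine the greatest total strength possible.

2×B and 5×D: weight 30 ≤ 30, strength 2·4 + 5·11 = 63.
1×P and 5×D: weight 27 ≤ 30, strength 1·7 + 5·11 = 62.
Best is 63.

63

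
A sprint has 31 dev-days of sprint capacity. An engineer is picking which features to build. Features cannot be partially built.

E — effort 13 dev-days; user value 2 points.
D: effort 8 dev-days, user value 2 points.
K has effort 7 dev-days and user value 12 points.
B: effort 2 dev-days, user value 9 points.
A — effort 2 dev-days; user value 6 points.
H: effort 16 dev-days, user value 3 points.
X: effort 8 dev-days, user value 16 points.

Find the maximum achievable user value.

45

Take D, K, B, A, and X: effort 8 + 7 + 2 + 2 + 8 = 27 ≤ 31, user value 2 + 12 + 9 + 6 + 16 = 45.
No other feasible combination does better.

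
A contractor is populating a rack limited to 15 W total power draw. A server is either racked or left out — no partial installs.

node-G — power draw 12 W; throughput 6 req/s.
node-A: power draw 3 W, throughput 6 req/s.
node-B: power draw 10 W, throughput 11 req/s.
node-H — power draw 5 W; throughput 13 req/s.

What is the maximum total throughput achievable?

node-A + node-H: power draw 3 + 5 = 8 ≤ 15, throughput 6 + 13 = 19.
node-B + node-H: power draw 10 + 5 = 15 ≤ 15, throughput 11 + 13 = 24.
Best is node-B and node-H with total throughput 24.

24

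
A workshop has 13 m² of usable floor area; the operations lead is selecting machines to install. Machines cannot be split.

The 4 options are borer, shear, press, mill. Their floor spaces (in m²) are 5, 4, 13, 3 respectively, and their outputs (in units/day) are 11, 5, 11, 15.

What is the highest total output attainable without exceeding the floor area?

Treat it as a binary knapsack problem.
borer + shear + mill: floor space 5 + 4 + 3 = 12 ≤ 13, output 11 + 5 + 15 = 31.
borer + mill: floor space 5 + 3 = 8 ≤ 13, output 11 + 15 = 26.
shear + mill: floor space 4 + 3 = 7 ≤ 13, output 5 + 15 = 20.
Best is borer, shear, and mill with total output 31.

31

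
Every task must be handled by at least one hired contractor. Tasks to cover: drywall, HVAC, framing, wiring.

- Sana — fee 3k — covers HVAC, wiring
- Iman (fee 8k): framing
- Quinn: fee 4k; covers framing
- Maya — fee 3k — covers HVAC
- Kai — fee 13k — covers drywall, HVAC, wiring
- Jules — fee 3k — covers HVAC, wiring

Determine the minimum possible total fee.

The greedy cost-per-new-task heuristic would pick Sana, Quinn, and Kai for 20, but a cheaper cover exists.
Choose Quinn and Kai: together they cover drywall, HVAC, framing, wiring — every task.
Total fee: 4 + 13 = 17.
No cover costs less than 17.

17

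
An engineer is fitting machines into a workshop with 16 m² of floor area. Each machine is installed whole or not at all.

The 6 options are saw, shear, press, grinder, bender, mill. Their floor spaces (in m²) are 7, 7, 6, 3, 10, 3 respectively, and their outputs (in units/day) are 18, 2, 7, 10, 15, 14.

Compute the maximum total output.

42

Allowing fractional choices, the relaxed optimum would be about 46.5, but machines are indivisible.
saw + press + mill: floor space 7 + 6 + 3 = 16 ≤ 16, output 18 + 7 + 14 = 39.
saw + grinder + mill: floor space 7 + 3 + 3 = 13 ≤ 16, output 18 + 10 + 14 = 42.
grinder + bender + mill: floor space 3 + 10 + 3 = 16 ≤ 16, output 10 + 15 + 14 = 39.
Best is saw, grinder, and mill with total output 42.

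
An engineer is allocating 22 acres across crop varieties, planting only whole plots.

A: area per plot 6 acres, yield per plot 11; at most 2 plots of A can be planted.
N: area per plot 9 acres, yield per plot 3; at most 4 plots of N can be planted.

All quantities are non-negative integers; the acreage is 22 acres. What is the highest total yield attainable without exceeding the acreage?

Take 2×A and 1×N: area 21 ≤ 22, yield 2·11 + 1·3 = 25.
A has the best ratio (11/6) and is taken to its limit of 2; remaining capacity is filled optimally with the others.

25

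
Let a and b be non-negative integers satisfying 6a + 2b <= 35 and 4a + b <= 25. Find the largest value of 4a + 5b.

(a,b)=(0,17) is feasible, giving 85.
(a,b)=(0,16) is feasible, giving 80.
No feasible integer point exceeds 85.

85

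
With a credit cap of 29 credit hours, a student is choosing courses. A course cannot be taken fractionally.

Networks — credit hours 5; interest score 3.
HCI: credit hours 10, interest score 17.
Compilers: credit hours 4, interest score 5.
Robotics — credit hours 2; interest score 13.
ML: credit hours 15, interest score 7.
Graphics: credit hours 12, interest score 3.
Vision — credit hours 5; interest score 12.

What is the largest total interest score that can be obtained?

Networks + HCI + Compilers + Robotics + Vision: credit hours 5 + 10 + 4 + 2 + 5 = 26 ≤ 29, interest score 3 + 17 + 5 + 13 + 12 = 50.
HCI + Compilers + Robotics + Vision: credit hours 10 + 4 + 2 + 5 = 21 ≤ 29, interest score 17 + 5 + 13 + 12 = 47.
Networks + HCI + Robotics + Vision: credit hours 5 + 10 + 2 + 5 = 22 ≤ 29, interest score 3 + 17 + 13 + 12 = 45.
Best is Networks, HCI, Compilers, Robotics, and Vision with total interest score 50.

50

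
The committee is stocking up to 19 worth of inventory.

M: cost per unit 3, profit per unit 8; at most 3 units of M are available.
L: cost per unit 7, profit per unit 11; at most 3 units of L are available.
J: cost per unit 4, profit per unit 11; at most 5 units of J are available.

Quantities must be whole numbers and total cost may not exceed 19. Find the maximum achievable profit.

52

J has the best ratio (11/4); taking only J gives at most 4×11 = 44 (stopped by the cost limit).
Mixing does better — 1×M and 4×J: cost 19 ≤ 19, profit 1·8 + 4·11 = 52.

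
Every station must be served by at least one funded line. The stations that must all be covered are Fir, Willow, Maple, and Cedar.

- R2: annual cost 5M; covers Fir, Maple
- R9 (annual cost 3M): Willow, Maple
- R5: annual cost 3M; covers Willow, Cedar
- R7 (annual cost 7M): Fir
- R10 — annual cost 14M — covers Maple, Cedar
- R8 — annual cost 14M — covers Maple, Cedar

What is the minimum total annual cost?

This is a weighted set-cover instance.
Choose R2 and R5: together they cover Fir, Willow, Maple, Cedar — every station.
Total annual cost: 5 + 3 = 8.

8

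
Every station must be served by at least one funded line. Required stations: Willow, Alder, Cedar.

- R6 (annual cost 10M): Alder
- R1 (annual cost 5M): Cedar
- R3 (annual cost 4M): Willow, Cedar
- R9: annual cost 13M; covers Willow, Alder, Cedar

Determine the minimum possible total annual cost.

This is an integer covering problem.
The greedy cost-per-new-station heuristic would pick R3 and R6 for 14, but a cheaper cover exists.
R9 alone covers Willow, Alder, Cedar — every station.
Total annual cost: 13.
No cover costs less than 13.

13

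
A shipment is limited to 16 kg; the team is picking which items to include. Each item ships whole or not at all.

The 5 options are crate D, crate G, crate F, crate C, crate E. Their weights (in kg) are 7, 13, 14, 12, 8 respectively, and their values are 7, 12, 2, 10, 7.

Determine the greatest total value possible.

crate D + crate E: weight 7 + 8 = 15 ≤ 16, value 7 + 7 = 14.
crate G: weight 13 ≤ 16, value 12.
Best is crate D and crate E with total value 14.

14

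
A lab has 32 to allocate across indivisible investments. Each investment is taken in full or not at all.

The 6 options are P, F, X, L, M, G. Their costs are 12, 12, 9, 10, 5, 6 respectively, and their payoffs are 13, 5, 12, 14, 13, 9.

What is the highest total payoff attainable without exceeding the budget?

48

Take X, L, M, and G: cost 9 + 10 + 5 + 6 = 30 ≤ 32, payoff 12 + 14 + 13 + 9 = 48.
No other feasible combination does better.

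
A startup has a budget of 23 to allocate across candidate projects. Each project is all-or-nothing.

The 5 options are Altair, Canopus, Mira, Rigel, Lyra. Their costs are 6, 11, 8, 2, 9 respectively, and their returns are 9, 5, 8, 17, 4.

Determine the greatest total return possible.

Take Altair, Mira, and Rigel: cost 6 + 8 + 2 = 16 ≤ 23, return 9 + 8 + 17 = 34.
No other feasible combination does better.

34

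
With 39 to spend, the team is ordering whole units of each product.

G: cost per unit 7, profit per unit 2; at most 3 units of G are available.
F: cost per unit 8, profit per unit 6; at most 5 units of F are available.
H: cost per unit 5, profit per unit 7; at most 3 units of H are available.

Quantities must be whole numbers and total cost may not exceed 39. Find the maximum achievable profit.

39

3×F and 3×H: cost 39 ≤ 39, profit 3·6 + 3·7 = 39.
1×G, 2×F, and 3×H: cost 38 ≤ 39, profit 1·2 + 2·6 + 3·7 = 35.
Best is 39.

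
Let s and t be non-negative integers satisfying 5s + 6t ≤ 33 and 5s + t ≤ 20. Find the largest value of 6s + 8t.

Relaxing integrality, the LP optimum is 44.00 at (s,t) = (0, 5.5), which is not an integer point.
(s,t)=(3,3) is feasible, giving 42.
(s,t)=(0,5) is feasible, giving 40.
(s,t)=(1,4) is feasible, giving 38.
No feasible integer point exceeds 42.

42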